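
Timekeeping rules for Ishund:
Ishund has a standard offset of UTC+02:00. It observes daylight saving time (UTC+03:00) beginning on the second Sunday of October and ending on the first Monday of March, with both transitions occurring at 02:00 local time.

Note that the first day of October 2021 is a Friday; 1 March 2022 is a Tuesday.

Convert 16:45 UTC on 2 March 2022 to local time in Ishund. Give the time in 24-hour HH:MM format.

19:45

1 October 2021 is a Friday, so the first Sunday is October 3 and the second is October 10.
1 March 2022 is a Tuesday, so the first Monday is March 7.
At the standard offset (UTC+02:00), 16:45 UTC + 2h = 18:45 Ishund standard time.
The standard-time date in Ishund, 2 March 2022, lies within the daylight-saving period (10 October 2021 – 7 March 2022), so Ishund is on daylight time, UTC+03:00.
16:45 UTC + 3h = 19:45 local.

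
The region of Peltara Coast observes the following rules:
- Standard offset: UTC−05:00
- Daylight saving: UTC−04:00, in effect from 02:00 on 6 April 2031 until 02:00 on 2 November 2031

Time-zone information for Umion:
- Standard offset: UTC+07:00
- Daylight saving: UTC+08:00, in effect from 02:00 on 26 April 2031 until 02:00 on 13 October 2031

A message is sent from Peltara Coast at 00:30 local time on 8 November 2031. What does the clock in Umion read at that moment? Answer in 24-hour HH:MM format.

Daylight saving runs 6 April – 2 November; 8 November 2031 is outside that window, so Peltara Coast is on standard time at UTC−05:00.
00:30 Peltara Coast + 5h = 05:30 UTC.
At the standard offset (UTC+07:00), 05:30 UTC + 7h = 12:30 Umion standard time.
The standard-time date in Umion, 8 November 2031, does not fall between 26 April and 13 October, so daylight saving is not in effect and Umion is at UTC+07:00.
05:30 UTC + 7h = 12:30 Umion.

12:30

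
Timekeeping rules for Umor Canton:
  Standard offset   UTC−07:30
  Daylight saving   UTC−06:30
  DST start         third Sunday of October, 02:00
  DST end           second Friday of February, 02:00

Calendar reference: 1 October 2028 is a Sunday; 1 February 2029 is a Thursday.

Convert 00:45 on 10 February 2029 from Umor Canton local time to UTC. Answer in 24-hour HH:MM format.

1 October 2028 is a Sunday, so the first Sunday is October 1 and the third is October 15.
1 February 2029 is a Thursday, so the first Friday is February 2 and the second is February 9.
10 February 2029 does not fall between 15 October 2028 and 9 February 2029, so daylight saving is not in effect and Umor Canton is at UTC−07:30.
00:45 local + 7h30m = 08:15 UTC.

08:15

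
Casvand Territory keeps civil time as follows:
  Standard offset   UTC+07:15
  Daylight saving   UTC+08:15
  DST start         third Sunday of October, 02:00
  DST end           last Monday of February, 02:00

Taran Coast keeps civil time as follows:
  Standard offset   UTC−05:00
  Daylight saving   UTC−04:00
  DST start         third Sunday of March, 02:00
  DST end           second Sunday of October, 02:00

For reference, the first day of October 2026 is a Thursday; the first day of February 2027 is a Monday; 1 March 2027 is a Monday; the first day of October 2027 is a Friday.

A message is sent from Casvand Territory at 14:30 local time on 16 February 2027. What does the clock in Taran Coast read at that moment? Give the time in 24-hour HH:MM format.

1 October 2026 is a Thursday, so the first Sunday is October 4 and the third is October 18.
1 February 2027 is a Monday, so Mondays fall on 1, 8, 15, 22; the last is February 22.
16 February 2027 lies within the daylight-saving period (18 October 2026 – 22 February 2027), so Casvand Territory is on daylight time, UTC+08:15.
14:30 Casvand Territory − 8h15m = 06:15 UTC.
1 March 2027 is a Monday, so the first Sunday is March 7 and the third is March 21.
1 October 2027 is a Friday, so the first Sunday is October 3 and the second is October 10.
At the standard offset (UTC−05:00), 06:15 UTC − 5h = 01:15 Taran Coast standard time.
Daylight saving runs 21 March – 10 October; the standard-time date in Taran Coast, 16 February 2027, is outside that window, so Taran Coast is on standard time at UTC−05:00.
06:15 UTC − 5h = 01:15 Taran Coast.

01:15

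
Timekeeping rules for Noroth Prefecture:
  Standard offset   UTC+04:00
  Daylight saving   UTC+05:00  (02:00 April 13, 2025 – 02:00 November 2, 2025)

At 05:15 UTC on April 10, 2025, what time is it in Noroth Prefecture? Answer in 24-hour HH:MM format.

At the standard offset (UTC+04:00), 05:15 UTC + 4h = 09:15 Noroth Prefecture standard time.
The standard-time date in Noroth Prefecture, April 10, 2025, is outside the daylight-saving period (13 April – 2 November), so Noroth Prefecture is on standard time, UTC+04:00.
05:15 UTC + 4h = 09:15 local.

09:15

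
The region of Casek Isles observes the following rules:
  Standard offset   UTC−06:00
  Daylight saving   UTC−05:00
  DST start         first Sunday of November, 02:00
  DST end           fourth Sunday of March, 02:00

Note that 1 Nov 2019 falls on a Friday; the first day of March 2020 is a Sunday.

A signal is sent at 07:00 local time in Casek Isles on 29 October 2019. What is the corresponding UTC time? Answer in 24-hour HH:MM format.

13:00

1 November 2019 is a Friday, so the first Sunday is November 3.
1 March 2020 is a Sunday, so the first Sunday is March 1 and the fourth is March 22.
Daylight saving runs 3 November 2019 – 22 March 2020; 29 October 2019 is outside that window, so Casek Isles is on standard time at UTC−06:00.
07:00 local + 6h = 13:00 UTC.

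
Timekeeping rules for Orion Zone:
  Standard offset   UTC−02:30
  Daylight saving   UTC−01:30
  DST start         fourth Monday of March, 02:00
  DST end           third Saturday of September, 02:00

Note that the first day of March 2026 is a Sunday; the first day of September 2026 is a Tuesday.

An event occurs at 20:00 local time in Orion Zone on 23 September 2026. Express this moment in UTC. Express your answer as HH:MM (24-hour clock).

22:30

1 March 2026 is a Sunday, so the first Monday is March 2 and the fourth is March 23.
1 September 2026 is a Tuesday, so the first Saturday is September 5 and the third is September 19.
23 September 2026 is outside the daylight-saving period (23 March – 19 September), so Orion Zone is on standard time, UTC−02:30.
20:00 local + 2h30m = 22:30 UTC.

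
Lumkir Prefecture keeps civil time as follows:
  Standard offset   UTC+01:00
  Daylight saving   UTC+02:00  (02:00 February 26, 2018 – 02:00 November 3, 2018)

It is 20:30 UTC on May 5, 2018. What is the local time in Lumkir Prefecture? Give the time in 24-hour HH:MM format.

22:30

At the standard offset (UTC+01:00), 20:30 UTC + 1h = 21:30 Lumkir Prefecture standard time.
The standard-time date in Lumkir Prefecture, May 5, 2018, falls between 26 February and 3 November, so daylight saving is in effect and Lumkir Prefecture is at UTC+02:00.
20:30 UTC + 2h = 22:30 local.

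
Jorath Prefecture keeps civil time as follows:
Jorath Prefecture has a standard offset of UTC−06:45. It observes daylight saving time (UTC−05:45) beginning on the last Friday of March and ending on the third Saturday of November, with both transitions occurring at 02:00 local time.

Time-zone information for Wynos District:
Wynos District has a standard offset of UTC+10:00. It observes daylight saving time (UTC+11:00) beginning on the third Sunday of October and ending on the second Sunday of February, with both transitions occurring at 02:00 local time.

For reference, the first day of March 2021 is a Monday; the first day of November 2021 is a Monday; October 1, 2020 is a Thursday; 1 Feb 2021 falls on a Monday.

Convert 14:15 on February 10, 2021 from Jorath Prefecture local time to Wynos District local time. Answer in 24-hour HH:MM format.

08:00

1 March 2021 is a Monday, so Fridays fall on 5, 12, 19, 26; the last is March 26.
1 November 2021 is a Monday, so the first Saturday is November 6 and the third is November 20.
February 10, 2021 does not fall between 26 March and 20 November, so daylight saving is not in effect and Jorath Prefecture is at UTC−06:45.
14:15 Jorath Prefecture + 6h45m = 21:00 UTC.
1 October 2020 is a Thursday, so the first Sunday is October 4 and the third is October 18.
1 February 2021 is a Monday, so the first Sunday is February 7 and the second is February 14.
At the standard offset (UTC+10:00), 21:00 UTC + 10h = 07:00 Wynos District standard time (rolling into the next day, 11 February 2021).
The standard-time date in Wynos District, February 11, 2021, lies within the daylight-saving period (18 October 2020 – 14 February 2021), so Wynos District is on daylight time, UTC+11:00.
21:00 UTC + 11h = 08:00 Wynos District (rolling into the next day, 11 February 2021).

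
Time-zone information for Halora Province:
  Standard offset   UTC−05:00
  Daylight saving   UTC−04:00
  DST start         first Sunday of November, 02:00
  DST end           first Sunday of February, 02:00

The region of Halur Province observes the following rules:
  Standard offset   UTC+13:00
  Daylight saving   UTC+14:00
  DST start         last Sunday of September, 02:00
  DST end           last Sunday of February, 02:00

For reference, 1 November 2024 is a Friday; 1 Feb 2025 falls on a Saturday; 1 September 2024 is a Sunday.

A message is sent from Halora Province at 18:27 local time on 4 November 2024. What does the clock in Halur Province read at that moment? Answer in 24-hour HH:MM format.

1 November 2024 is a Friday, so the first Sunday is November 3.
1 February 2025 is a Saturday, so the first Sunday is February 2.
Daylight saving runs 3 November 2024 – 2 February 2025; 4 November 2024 is inside that window, so Halora Province is at UTC−04:00.
18:27 Halora Province + 4h = 22:27 UTC.
1 September 2024 is a Sunday, so Sundays fall on 1, 8, 15, 22, 29; the last is September 29.
1 February 2025 is a Saturday, so Sundays fall on 2, 9, 16, 23; the last is February 23.
At the standard offset (UTC+13:00), 22:27 UTC + 13h = 11:27 Halur Province standard time (rolling into the next day, 5 November 2024).
The standard-time date in Halur Province, 5 November 2024, lies within the daylight-saving period (29 September 2024 – 23 February 2025), so Halur Province is on daylight time, UTC+14:00.
22:27 UTC + 14h = 12:27 Halur Province (rolling into the next day, 5 November 2024).

12:27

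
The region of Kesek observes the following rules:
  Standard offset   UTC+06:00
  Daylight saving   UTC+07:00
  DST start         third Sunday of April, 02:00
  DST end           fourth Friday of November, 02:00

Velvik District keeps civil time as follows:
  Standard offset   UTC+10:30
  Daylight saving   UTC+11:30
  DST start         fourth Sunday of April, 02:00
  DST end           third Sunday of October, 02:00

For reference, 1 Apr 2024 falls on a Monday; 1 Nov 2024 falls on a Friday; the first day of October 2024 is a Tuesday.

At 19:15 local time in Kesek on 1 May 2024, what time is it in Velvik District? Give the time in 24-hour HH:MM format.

23:45

1 April 2024 is a Monday, so the first Sunday is April 7 and the third is April 21.
1 November 2024 is a Friday, so the first Friday is November 1 and the fourth is November 22.
1 May 2024 falls between 21 April and 22 November, so daylight saving is in effect and Kesek is at UTC+07:00.
19:15 Kesek − 7h = 12:15 UTC.
1 April 2024 is a Monday, so the first Sunday is April 7 and the fourth is April 28.
1 October 2024 is a Tuesday, so the first Sunday is October 6 and the third is October 20.
At the standard offset (UTC+10:30), 12:15 UTC + 10h30m = 22:45 Velvik District standard time.
The standard-time date in Velvik District, 1 May 2024, lies within the daylight-saving period (28 April – 20 October), so Velvik District is on daylight time, UTC+11:30.
12:15 UTC + 11h30m = 23:45 Velvik District.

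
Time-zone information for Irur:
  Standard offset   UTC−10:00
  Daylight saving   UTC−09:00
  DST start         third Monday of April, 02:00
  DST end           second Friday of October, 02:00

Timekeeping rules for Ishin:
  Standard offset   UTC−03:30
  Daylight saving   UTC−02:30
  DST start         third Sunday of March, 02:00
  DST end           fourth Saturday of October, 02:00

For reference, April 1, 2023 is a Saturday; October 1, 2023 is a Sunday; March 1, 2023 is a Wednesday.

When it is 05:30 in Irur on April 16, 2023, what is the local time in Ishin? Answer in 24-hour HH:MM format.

13:00

1 April 2023 is a Saturday, so the first Monday is April 3 and the third is April 17.
1 October 2023 is a Sunday, so the first Friday is October 6 and the second is October 13.
Daylight saving runs 17 April – 13 October; April 16, 2023 is outside that window, so Irur is on standard time at UTC−10:00.
05:30 Irur + 10h = 15:30 UTC.
1 March 2023 is a Wednesday, so the first Sunday is March 5 and the third is March 19.
1 October 2023 is a Sunday, so the first Saturday is October 7 and the fourth is October 28.
At the standard offset (UTC−03:30), 15:30 UTC − 3h30m = 12:00 Ishin standard time.
The standard-time date in Ishin, April 16, 2023, falls between 19 March and 28 October, so daylight saving is in effect and Ishin is at UTC−02:30.
15:30 UTC − 2h30m = 13:00 Ishin.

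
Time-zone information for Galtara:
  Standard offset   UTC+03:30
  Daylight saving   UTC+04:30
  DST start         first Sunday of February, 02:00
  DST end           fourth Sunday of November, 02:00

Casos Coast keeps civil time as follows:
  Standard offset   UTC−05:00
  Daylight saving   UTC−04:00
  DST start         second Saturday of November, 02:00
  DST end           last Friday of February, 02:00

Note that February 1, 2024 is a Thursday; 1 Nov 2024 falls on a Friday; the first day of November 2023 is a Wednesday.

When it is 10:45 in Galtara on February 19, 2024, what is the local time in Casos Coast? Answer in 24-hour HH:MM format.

1 February 2024 is a Thursday, so the first Sunday is February 4.
1 November 2024 is a Friday, so the first Sunday is November 3 and the fourth is November 24.
Daylight saving runs 4 February – 24 November; February 19, 2024 is inside that window, so Galtara is at UTC+04:30.
10:45 Galtara − 4h30m = 06:15 UTC.
1 November 2023 is a Wednesday, so the first Saturday is November 4 and the second is November 11.
1 February 2024 is a Thursday, so Fridays fall on 2, 9, 16, 23; the last is February 23.
At the standard offset (UTC−05:00), 06:15 UTC − 5h = 01:15 Casos Coast standard time.
The standard-time date in Casos Coast, February 19, 2024, lies within the daylight-saving period (11 November 2023 – 23 February 2024), so Casos Coast is on daylight time, UTC−04:00.
06:15 UTC − 4h = 02:15 Casos Coast.

02:15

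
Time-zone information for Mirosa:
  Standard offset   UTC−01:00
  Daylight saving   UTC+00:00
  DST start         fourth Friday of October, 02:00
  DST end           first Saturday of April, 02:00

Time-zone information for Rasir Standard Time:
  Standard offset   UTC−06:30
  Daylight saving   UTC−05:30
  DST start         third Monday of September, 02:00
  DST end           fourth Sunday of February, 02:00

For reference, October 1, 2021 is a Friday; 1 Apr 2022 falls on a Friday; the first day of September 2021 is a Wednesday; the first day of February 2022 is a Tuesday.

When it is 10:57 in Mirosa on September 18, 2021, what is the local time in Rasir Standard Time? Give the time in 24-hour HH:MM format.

05:27

1 October 2021 is a Friday, so the first Friday is October 1 and the fourth is October 22.
1 April 2022 is a Friday, so the first Saturday is April 2.
September 18, 2021 is outside the daylight-saving period (22 October 2021 – 2 April 2022), so Mirosa is on standard time, UTC−01:00.
10:57 Mirosa + 1h = 11:57 UTC.
1 September 2021 is a Wednesday, so the first Monday is September 6 and the third is September 20.
1 February 2022 is a Tuesday, so the first Sunday is February 6 and the fourth is February 27.
At the standard offset (UTC−06:30), 11:57 UTC − 6h30m = 05:27 Rasir Standard Time standard time.
The standard-time date in Rasir Standard Time, September 18, 2021, does not fall between 20 September 2021 and 27 February 2022, so daylight saving is not in effect and Rasir Standard Time is at UTC−06:30.
11:57 UTC − 6h30m = 05:27 Rasir Standard Time.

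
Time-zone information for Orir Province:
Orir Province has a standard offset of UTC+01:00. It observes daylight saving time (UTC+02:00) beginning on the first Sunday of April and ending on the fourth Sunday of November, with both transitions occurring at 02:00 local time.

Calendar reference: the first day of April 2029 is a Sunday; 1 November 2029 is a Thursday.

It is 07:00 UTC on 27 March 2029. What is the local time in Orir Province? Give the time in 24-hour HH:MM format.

1 April 2029 is a Sunday, so the first Sunday is April 1.
1 November 2029 is a Thursday, so the first Sunday is November 4 and the fourth is November 25.
At the standard offset (UTC+01:00), 07:00 UTC + 1h = 08:00 Orir Province standard time.
The standard-time date in Orir Province, 27 March 2029, does not fall between 1 April and 25 November, so daylight saving is not in effect and Orir Province is at UTC+01:00.
07:00 UTC + 1h = 08:00 local.

08:00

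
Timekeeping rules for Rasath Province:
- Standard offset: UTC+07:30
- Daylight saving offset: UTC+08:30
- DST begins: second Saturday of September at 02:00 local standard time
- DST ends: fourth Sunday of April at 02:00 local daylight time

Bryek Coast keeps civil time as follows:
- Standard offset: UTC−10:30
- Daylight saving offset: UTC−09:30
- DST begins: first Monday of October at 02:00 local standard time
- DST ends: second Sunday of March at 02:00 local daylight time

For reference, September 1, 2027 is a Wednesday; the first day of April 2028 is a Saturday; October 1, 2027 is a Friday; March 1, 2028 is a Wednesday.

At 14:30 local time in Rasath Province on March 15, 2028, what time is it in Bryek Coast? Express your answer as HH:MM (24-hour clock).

1 September 2027 is a Wednesday, so the first Saturday is September 4 and the second is September 11.
1 April 2028 is a Saturday, so the first Sunday is April 2 and the fourth is April 23.
Daylight saving runs 11 September 2027 – 23 April 2028; March 15, 2028 is inside that window, so Rasath Province is at UTC+08:30.
14:30 Rasath Province − 8h30m = 06:00 UTC.
1 October 2027 is a Friday, so the first Monday is October 4.
1 March 2028 is a Wednesday, so the first Sunday is March 5 and the second is March 12.
At the standard offset (UTC−10:30), 06:00 UTC − 10h30m = 19:30 Bryek Coast standard time (rolling into the previous day, 14 March 2028).
Daylight saving runs 4 October 2027 – 12 March 2028; the standard-time date in Bryek Coast, March 14, 2028, is outside that window, so Bryek Coast is on standard time at UTC−10:30.
06:00 UTC − 10h30m = 19:30 Bryek Coast (rolling into the previous day, 14 March 2028).

19:30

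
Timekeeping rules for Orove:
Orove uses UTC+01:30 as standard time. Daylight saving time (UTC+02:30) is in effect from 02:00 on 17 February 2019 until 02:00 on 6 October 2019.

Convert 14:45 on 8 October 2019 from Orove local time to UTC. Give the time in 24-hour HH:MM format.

13:15

8 October 2019 is outside the daylight-saving period (17 February – 6 October), so Orove is on standard time, UTC+01:30.
14:45 local − 1h30m = 13:15 UTC.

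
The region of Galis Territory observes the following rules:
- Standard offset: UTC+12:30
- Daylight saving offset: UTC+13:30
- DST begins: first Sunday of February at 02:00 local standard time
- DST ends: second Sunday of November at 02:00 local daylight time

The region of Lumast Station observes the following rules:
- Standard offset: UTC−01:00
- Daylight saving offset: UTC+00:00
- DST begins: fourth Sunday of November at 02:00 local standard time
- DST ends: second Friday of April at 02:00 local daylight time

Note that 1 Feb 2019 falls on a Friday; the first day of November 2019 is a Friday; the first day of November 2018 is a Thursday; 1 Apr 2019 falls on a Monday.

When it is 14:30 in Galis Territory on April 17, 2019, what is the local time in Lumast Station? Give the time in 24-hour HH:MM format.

1 February 2019 is a Friday, so the first Sunday is February 3.
1 November 2019 is a Friday, so the first Sunday is November 3 and the second is November 10.
Daylight saving runs 3 February – 10 November; April 17, 2019 is inside that window, so Galis Territory is at UTC+13:30.
14:30 Galis Territory − 13h30m = 01:00 UTC.
1 November 2018 is a Thursday, so the first Sunday is November 4 and the fourth is November 25.
1 April 2019 is a Monday, so the first Friday is April 5 and the second is April 12.
At the standard offset (UTC−01:00), 01:00 UTC − 1h = 00:00 Lumast Station standard time.
Daylight saving runs 25 November 2018 – 12 April 2019; the standard-time date in Lumast Station, April 17, 2019, is outside that window, so Lumast Station is on standard time at UTC−01:00.
01:00 UTC − 1h = 00:00 Lumast Station.

00:00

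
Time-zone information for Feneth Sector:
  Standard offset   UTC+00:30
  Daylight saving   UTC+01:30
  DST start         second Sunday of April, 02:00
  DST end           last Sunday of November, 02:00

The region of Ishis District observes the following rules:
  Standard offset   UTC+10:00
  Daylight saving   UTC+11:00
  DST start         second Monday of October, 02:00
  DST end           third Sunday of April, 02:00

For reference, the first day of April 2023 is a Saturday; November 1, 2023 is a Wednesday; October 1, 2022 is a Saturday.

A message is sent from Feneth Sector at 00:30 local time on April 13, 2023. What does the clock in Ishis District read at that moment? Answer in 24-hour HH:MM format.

1 April 2023 is a Saturday, so the first Sunday is April 2 and the second is April 9.
1 November 2023 is a Wednesday, so Sundays fall on 5, 12, 19, 26; the last is November 26.
April 13, 2023 falls between 9 April and 26 November, so daylight saving is in effect and Feneth Sector is at UTC+01:30.
00:30 Feneth Sector − 1h30m = 23:00 UTC (rolling into the previous day, 12 April 2023).
1 October 2022 is a Saturday, so the first Monday is October 3 and the second is October 10.
1 April 2023 is a Saturday, so the first Sunday is April 2 and the third is April 16.
At the standard offset (UTC+10:00), 23:00 UTC + 10h = 09:00 Ishis District standard time (rolling into the next day, 13 April 2023).
The standard-time date in Ishis District, April 13, 2023, falls between 10 October 2022 and 16 April 2023, so daylight saving is in effect and Ishis District is at UTC+11:00.
23:00 UTC + 11h = 10:00 Ishis District (rolling into the next day, 13 April 2023).

10:00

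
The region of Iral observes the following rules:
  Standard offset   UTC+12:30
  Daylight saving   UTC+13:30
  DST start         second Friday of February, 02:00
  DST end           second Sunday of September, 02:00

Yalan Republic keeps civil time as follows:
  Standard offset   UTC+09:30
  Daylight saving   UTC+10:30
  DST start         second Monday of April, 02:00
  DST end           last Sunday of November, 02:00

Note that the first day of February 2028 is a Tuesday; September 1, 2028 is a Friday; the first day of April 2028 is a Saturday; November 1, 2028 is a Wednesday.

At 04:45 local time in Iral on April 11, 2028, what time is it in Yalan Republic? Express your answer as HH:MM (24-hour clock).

01:45

1 February 2028 is a Tuesday, so the first Friday is February 4 and the second is February 11.
1 September 2028 is a Friday, so the first Sunday is September 3 and the second is September 10.
April 11, 2028 falls between 11 February and 10 September, so daylight saving is in effect and Iral is at UTC+13:30.
04:45 Iral − 13h30m = 15:15 UTC (rolling into the previous day, 10 April 2028).
1 April 2028 is a Saturday, so the first Monday is April 3 and the second is April 10.
1 November 2028 is a Wednesday, so Sundays fall on 5, 12, 19, 26; the last is November 26.
At the standard offset (UTC+09:30), 15:15 UTC + 9h30m = 00:45 Yalan Republic standard time (rolling into the next day, 11 April 2028).
The standard-time date in Yalan Republic, April 11, 2028, falls between 10 April and 26 November, so daylight saving is in effect and Yalan Republic is at UTC+10:30.
15:15 UTC + 10h30m = 01:45 Yalan Republic (rolling into the next day, 11 April 2028).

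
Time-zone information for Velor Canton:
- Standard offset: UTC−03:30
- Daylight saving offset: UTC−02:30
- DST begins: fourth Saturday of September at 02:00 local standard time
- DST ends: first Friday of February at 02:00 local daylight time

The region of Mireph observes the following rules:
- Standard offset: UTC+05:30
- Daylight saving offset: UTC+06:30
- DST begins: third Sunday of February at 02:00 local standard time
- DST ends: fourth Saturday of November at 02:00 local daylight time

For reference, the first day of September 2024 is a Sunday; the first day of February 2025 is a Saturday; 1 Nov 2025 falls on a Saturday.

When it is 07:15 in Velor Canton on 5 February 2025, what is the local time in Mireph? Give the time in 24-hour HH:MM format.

1 September 2024 is a Sunday, so the first Saturday is September 7 and the fourth is September 28.
1 February 2025 is a Saturday, so the first Friday is February 7.
5 February 2025 falls between 28 September 2024 and 7 February 2025, so daylight saving is in effect and Velor Canton is at UTC−02:30.
07:15 Velor Canton + 2h30m = 09:45 UTC.
1 February 2025 is a Saturday, so the first Sunday is February 2 and the third is February 16.
1 November 2025 is a Saturday, so the first Saturday is November 1 and the fourth is November 22.
At the standard offset (UTC+05:30), 09:45 UTC + 5h30m = 15:15 Mireph standard time.
The standard-time date in Mireph, 5 February 2025, is outside the daylight-saving period (16 February – 22 November), so Mireph is on standard time, UTC+05:30.
09:45 UTC + 5h30m = 15:15 Mireph.

15:15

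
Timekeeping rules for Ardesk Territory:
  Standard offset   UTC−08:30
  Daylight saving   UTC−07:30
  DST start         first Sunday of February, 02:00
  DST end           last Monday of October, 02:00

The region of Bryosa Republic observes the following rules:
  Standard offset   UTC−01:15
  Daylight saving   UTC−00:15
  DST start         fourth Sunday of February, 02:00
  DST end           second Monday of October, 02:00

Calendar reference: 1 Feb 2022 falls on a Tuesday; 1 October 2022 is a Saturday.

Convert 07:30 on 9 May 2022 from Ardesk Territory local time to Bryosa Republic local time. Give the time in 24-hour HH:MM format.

1 February 2022 is a Tuesday, so the first Sunday is February 6.
1 October 2022 is a Saturday, so Mondays fall on 3, 10, 17, 24, 31; the last is October 31.
9 May 2022 lies within the daylight-saving period (6 February – 31 October), so Ardesk Territory is on daylight time, UTC−07:30.
07:30 Ardesk Territory + 7h30m = 15:00 UTC.
1 February 2022 is a Tuesday, so the first Sunday is February 6 and the fourth is February 27.
1 October 2022 is a Saturday, so the first Monday is October 3 and the second is October 10.
At the standard offset (UTC−01:15), 15:00 UTC − 1h15m = 13:45 Bryosa Republic standard time.
The standard-time date in Bryosa Republic, 9 May 2022, lies within the daylight-saving period (27 February – 10 October), so Bryosa Republic is on daylight time, UTC−00:15.
15:00 UTC − 0h15m = 14:45 Bryosa Republic.

14:45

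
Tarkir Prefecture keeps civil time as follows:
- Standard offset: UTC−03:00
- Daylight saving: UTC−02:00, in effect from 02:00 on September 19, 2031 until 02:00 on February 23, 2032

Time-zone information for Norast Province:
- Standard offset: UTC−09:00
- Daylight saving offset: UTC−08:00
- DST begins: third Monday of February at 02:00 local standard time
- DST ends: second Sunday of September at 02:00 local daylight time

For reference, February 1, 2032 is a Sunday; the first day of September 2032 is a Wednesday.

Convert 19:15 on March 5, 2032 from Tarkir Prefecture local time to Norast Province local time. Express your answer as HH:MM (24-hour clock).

March 5, 2032 is outside the daylight-saving period (19 September 2031 – 23 February 2032), so Tarkir Prefecture is on standard time, UTC−03:00.
19:15 Tarkir Prefecture + 3h = 22:15 UTC.
1 February 2032 is a Sunday, so the first Monday is February 2 and the third is February 16.
1 September 2032 is a Wednesday, so the first Sunday is September 5 and the second is September 12.
At the standard offset (UTC−09:00), 22:15 UTC − 9h = 13:15 Norast Province standard time.
The standard-time date in Norast Province, March 5, 2032, falls between 16 February and 12 September, so daylight saving is in effect and Norast Province is at UTC−08:00.
22:15 UTC − 8h = 14:15 Norast Province.

14:15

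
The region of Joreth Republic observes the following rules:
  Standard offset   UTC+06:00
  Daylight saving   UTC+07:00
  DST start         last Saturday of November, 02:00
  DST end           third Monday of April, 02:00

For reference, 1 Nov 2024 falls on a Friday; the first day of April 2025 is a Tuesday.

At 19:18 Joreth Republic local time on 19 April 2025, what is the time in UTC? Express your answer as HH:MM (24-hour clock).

1 November 2024 is a Friday, so Saturdays fall on 2, 9, 16, 23, 30; the last is November 30.
1 April 2025 is a Tuesday, so the first Monday is April 7 and the third is April 21.
19 April 2025 falls between 30 November 2024 and 21 April 2025, so daylight saving is in effect and Joreth Republic is at UTC+07:00.
19:18 local − 7h = 12:18 UTC.

12:18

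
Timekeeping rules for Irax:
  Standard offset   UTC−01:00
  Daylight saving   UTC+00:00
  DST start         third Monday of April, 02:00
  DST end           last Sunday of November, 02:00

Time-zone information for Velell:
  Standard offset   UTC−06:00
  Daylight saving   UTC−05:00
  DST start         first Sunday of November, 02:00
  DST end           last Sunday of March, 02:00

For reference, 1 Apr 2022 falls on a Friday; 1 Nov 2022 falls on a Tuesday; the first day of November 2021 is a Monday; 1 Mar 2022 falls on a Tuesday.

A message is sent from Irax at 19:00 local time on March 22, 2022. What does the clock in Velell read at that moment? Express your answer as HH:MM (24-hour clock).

1 April 2022 is a Friday, so the first Monday is April 4 and the third is April 18.
1 November 2022 is a Tuesday, so Sundays fall on 6, 13, 20, 27; the last is November 27.
Daylight saving runs 18 April – 27 November; March 22, 2022 is outside that window, so Irax is on standard time at UTC−01:00.
19:00 Irax + 1h = 20:00 UTC.
1 November 2021 is a Monday, so the first Sunday is November 7.
1 March 2022 is a Tuesday, so Sundays fall on 6, 13, 20, 27; the last is March 27.
At the standard offset (UTC−06:00), 20:00 UTC − 6h = 14:00 Velell standard time.
The standard-time date in Velell, March 22, 2022, falls between 7 November 2021 and 27 March 2022, so daylight saving is in effect and Velell is at UTC−05:00.
20:00 UTC − 5h = 15:00 Velell.

15:00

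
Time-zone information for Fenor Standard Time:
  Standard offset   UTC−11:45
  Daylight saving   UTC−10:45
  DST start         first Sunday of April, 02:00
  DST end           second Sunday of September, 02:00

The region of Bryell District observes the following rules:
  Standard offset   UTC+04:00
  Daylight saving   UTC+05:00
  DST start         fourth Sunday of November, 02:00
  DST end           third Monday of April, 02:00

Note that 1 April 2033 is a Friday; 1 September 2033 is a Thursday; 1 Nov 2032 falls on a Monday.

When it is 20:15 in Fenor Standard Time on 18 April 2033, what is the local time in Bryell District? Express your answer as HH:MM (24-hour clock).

1 April 2033 is a Friday, so the first Sunday is April 3.
1 September 2033 is a Thursday, so the first Sunday is September 4 and the second is September 11.
18 April 2033 lies within the daylight-saving period (3 April – 11 September), so Fenor Standard Time is on daylight time, UTC−10:45.
20:15 Fenor Standard Time + 10h45m = 07:00 UTC (rolling into the next day, 19 April 2033).
1 November 2032 is a Monday, so the first Sunday is November 7 and the fourth is November 28.
1 April 2033 is a Friday, so the first Monday is April 4 and the third is April 18.
At the standard offset (UTC+04:00), 07:00 UTC + 4h = 11:00 Bryell District standard time.
The standard-time date in Bryell District, 19 April 2033, is outside the daylight-saving period (28 November 2032 – 18 April 2033), so Bryell District is on standard time, UTC+04:00.
07:00 UTC + 4h = 11:00 Bryell District.

11:00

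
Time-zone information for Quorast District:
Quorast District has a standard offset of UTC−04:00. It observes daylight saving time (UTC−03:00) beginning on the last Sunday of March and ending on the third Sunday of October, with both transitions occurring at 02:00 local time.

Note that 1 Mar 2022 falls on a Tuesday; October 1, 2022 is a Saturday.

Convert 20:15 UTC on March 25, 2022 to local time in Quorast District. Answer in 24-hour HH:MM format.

1 March 2022 is a Tuesday, so Sundays fall on 6, 13, 20, 27; the last is March 27.
1 October 2022 is a Saturday, so the first Sunday is October 2 and the third is October 16.
At the standard offset (UTC−04:00), 20:15 UTC − 4h = 16:15 Quorast District standard time.
Daylight saving runs 27 March – 16 October; the standard-time date in Quorast District, March 25, 2022, is outside that window, so Quorast District is on standard time at UTC−04:00.
20:15 UTC − 4h = 16:15 local.

16:15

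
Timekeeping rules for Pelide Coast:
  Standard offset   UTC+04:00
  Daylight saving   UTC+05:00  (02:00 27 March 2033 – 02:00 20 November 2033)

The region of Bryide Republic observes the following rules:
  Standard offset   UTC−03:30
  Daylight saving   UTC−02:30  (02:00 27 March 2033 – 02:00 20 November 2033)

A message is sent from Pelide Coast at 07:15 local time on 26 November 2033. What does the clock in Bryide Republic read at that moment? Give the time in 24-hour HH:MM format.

26 November 2033 does not fall between 27 March and 20 November, so daylight saving is not in effect and Pelide Coast is at UTC+04:00.
07:15 Pelide Coast − 4h = 03:15 UTC.
At the standard offset (UTC−03:30), 03:15 UTC − 3h30m = 23:45 Bryide Republic standard time (rolling into the previous day, 25 November 2033).
The standard-time date in Bryide Republic, 25 November 2033, is outside the daylight-saving period (27 March – 20 November), so Bryide Republic is on standard time, UTC−03:30.
03:15 UTC − 3h30m = 23:45 Bryide Republic (rolling into the previous day, 25 November 2033).

23:45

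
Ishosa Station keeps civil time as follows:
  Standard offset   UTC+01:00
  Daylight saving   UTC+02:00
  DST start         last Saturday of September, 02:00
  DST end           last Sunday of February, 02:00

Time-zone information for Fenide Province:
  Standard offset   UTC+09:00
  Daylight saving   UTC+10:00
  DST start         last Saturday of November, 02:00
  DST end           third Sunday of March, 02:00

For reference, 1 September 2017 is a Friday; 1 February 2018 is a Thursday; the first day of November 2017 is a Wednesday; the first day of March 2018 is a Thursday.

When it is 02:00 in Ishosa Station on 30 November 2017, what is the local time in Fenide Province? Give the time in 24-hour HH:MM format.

10:00

1 September 2017 is a Friday, so Saturdays fall on 2, 9, 16, 23, 30; the last is September 30.
1 February 2018 is a Thursday, so Sundays fall on 4, 11, 18, 25; the last is February 25.
Daylight saving runs 30 September 2017 – 25 February 2018; 30 November 2017 is inside that window, so Ishosa Station is at UTC+02:00.
02:00 Ishosa Station − 2h = 00:00 UTC.
1 November 2017 is a Wednesday, so Saturdays fall on 4, 11, 18, 25; the last is November 25.
1 March 2018 is a Thursday, so the first Sunday is March 4 and the third is March 18.
At the standard offset (UTC+09:00), 00:00 UTC + 9h = 09:00 Fenide Province standard time.
Daylight saving runs 25 November 2017 – 18 March 2018; the standard-time date in Fenide Province, 30 November 2017, is inside that window, so Fenide Province is at UTC+10:00.
00:00 UTC + 10h = 10:00 Fenide Province.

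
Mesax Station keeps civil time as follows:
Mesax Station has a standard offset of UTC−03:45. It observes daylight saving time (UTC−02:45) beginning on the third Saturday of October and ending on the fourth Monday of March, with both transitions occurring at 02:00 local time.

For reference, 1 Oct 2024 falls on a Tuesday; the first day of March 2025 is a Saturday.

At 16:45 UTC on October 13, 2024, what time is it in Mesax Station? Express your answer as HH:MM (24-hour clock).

13:00

1 October 2024 is a Tuesday, so the first Saturday is October 5 and the third is October 19.
1 March 2025 is a Saturday, so the first Monday is March 3 and the fourth is March 24.
At the standard offset (UTC−03:45), 16:45 UTC − 3h45m = 13:00 Mesax Station standard time.
The standard-time date in Mesax Station, October 13, 2024, does not fall between 19 October 2024 and 24 March 2025, so daylight saving is not in effect and Mesax Station is at UTC−03:45.
16:45 UTC − 3h45m = 13:00 local.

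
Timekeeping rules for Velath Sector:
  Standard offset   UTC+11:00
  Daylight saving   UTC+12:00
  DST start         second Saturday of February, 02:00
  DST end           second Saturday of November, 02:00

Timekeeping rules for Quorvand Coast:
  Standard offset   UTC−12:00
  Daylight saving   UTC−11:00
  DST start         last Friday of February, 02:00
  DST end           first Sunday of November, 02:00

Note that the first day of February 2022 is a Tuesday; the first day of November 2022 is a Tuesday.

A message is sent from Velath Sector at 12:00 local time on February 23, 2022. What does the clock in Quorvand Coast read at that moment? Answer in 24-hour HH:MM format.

12:00

1 February 2022 is a Tuesday, so the first Saturday is February 5 and the second is February 12.
1 November 2022 is a Tuesday, so the first Saturday is November 5 and the second is November 12.
Daylight saving runs 12 February – 12 November; February 23, 2022 is inside that window, so Velath Sector is at UTC+12:00.
12:00 Velath Sector − 12h = 00:00 UTC.
1 February 2022 is a Tuesday, so Fridays fall on 4, 11, 18, 25; the last is February 25.
1 November 2022 is a Tuesday, so the first Sunday is November 6.
At the standard offset (UTC−12:00), 00:00 UTC − 12h = 12:00 Quorvand Coast standard time (rolling into the previous day, 22 February 2022).
The standard-time date in Quorvand Coast, February 22, 2022, does not fall between 25 February and 6 November, so daylight saving is not in effect and Quorvand Coast is at UTC−12:00.
00:00 UTC − 12h = 12:00 Quorvand Coast (rolling into the previous day, 22 February 2022).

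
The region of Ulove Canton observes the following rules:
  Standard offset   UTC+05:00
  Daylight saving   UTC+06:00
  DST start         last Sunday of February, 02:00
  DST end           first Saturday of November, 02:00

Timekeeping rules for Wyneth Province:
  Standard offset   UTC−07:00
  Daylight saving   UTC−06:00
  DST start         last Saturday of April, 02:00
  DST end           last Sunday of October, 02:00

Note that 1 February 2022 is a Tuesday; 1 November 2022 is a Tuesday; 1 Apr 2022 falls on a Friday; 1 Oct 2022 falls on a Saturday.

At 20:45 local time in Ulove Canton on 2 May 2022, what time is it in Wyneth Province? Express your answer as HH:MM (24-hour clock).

08:45

1 February 2022 is a Tuesday, so Sundays fall on 6, 13, 20, 27; the last is February 27.
1 November 2022 is a Tuesday, so the first Saturday is November 5.
Daylight saving runs 27 February – 5 November; 2 May 2022 is inside that window, so Ulove Canton is at UTC+06:00.
20:45 Ulove Canton − 6h = 14:45 UTC.
1 April 2022 is a Friday, so Saturdays fall on 2, 9, 16, 23, 30; the last is April 30.
1 October 2022 is a Saturday, so Sundays fall on 2, 9, 16, 23, 30; the last is October 30.
At the standard offset (UTC−07:00), 14:45 UTC − 7h = 07:45 Wyneth Province standard time.
The standard-time date in Wyneth Province, 2 May 2022, lies within the daylight-saving period (30 April – 30 October), so Wyneth Province is on daylight time, UTC−06:00.
14:45 UTC − 6h = 08:45 Wyneth Province.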